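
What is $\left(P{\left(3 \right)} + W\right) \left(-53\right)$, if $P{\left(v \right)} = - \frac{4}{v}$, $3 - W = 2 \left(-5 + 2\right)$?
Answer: $- \frac{1219}{3} \approx -406.33$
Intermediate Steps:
$W = 9$ ($W = 3 - 2 \left(-5 + 2\right) = 3 - 2 \left(-3\right) = 3 - -6 = 3 + 6 = 9$)
$\left(P{\left(3 \right)} + W\right) \left(-53\right) = \left(- \frac{4}{3} + 9\right) \left(-53\right) = \frac{23}{3} \left(-53\right) = - \frac{1219}{3}$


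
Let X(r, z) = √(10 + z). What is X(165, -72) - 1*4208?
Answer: -4208 + I*√62 ≈ -4208.0 + 7.874*I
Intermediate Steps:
X(165, -72) - 1*4208 = √(10 - 72) - 1*4208 = √(-62) - 4208 = I*√62 - 4208 = -4208 + I*√62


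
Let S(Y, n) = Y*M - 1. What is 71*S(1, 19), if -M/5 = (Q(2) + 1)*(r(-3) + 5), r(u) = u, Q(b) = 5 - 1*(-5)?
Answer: -7881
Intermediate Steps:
Q(b) = 10 (Q(b) = 5 + 5 = 10)
M = -110 (M = -5*(10 + 1)*(-3 + 5) = -55*2 = -5*22 = -110)
S(Y, n) = -1 - 110*Y (S(Y, n) = Y*(-110) - 1 = -110*Y - 1 = -1 - 110*Y)
71*S(1, 19) = 71*(-1 - 110*1) = 71*(-1 - 110) = 71*(-111) = -7881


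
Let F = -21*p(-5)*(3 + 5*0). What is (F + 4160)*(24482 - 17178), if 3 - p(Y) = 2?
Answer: 29924488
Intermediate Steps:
p(Y) = 1 (p(Y) = 3 - 1*2 = 3 - 2 = 1)
F = -63 (F = -21*(3 + 5*0) = -21*(3 + 0) = -21*3 = -63)
(F + 4160)*(24482 - 17178) = (-63 + 4160)*(24482 - 17178) = 4097*7304 = 29924488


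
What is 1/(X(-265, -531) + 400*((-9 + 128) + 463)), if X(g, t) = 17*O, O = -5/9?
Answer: 9/2095115 ≈ 4.2957e-6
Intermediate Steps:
O = -5/9 (O = -5*⅑ = -5/9 ≈ -0.55556)
X(g, t) = -85/9 (X(g, t) = 17*(-5/9) = -85/9)
1/(X(-265, -531) + 400*((-9 + 128) + 463)) = 1/(-85/9 + 400*((-9 + 128) + 463)) = 1/(-85/9 + 400*(119 + 463)) = 1/(-85/9 + 400*582) = 1/(-85/9 + 232800) = 1/(2095115/9) = 9/2095115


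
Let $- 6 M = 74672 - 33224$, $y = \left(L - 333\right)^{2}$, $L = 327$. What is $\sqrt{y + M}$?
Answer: $2 i \sqrt{1718} \approx 82.898 i$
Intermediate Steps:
$y = 36$ ($y = \left(327 - 333\right)^{2} = \left(-6\right)^{2} = 36$)
$M = -6908$ ($M = - \frac{74672 - 33224}{6} = \left(- \frac{1}{6}\right) 41448 = -6908$)
$\sqrt{y + M} = \sqrt{36 - 6908} = \sqrt{-6872} = 2 i \sqrt{1718}$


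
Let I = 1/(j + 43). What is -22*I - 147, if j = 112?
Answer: -22807/155 ≈ -147.14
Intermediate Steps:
I = 1/155 (I = 1/(112 + 43) = 1/155 ≈ 0.0064516)
-22*I - 147 = -22*1/155 - 147 = -22/155 - 147 = -22807/155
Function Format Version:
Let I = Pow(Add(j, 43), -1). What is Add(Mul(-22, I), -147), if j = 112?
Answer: Rational(-22807, 155) ≈ -147.14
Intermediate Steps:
I = Rational(1, 155) (I = Pow(Add(112, 43), -1) = Pow(155, -1) = Rational(1, 155) ≈ 0.0064516)
Add(Mul(-22, I), -147) = Add(Mul(-22, Rational(1, 155)), -147) = Add(Rational(-22, 155), -147) = Rational(-22807, 155)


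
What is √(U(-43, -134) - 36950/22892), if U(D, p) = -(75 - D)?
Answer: I*√15670752938/11446 ≈ 10.937*I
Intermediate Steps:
U(D, p) = -75 + D
√(U(-43, -134) - 36950/22892) = √((-75 - 43) - 36950/22892) = √(-118 - 36950*1/22892) = √(-118 - 18475/11446) = √(-1369103/11446) = I*√15670752938/11446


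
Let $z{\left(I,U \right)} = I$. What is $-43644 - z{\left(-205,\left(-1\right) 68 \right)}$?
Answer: $-43439$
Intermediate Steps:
$-43644 - z{\left(-205,\left(-1\right) 68 \right)} = -43644 - -205 = -43644 + 205 = -43439$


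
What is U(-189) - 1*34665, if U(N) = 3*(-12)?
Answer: -34701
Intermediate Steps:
U(N) = -36
U(-189) - 1*34665 = -36 - 1*34665 = -36 - 34665 = -34701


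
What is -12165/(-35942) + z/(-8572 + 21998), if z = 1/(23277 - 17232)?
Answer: 246828375998/729264707535 ≈ 0.33846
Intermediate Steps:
z = 1/6045 ≈ 0.00016543
-12165/(-35942) + z/(-8572 + 21998) = -12165/(-35942) + 1/(6045*(-8572 + 21998)) = -12165*(-1/35942) + (1/6045)/13426 = 12165/35942 + (1/6045)*(1/13426) = 12165/35942 + 1/81160170 = 246828375998/729264707535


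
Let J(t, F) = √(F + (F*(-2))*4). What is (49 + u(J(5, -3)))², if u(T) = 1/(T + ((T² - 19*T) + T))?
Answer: 1810443335/754152 - 74409*√21/251384 ≈ 2399.3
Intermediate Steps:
J(t, F) = √7*√(-F) (J(t, F) = √(F - 2*F*4) = √(F - 8*F) = √(-7*F) = √7*√(-F))
u(T) = 1/(T² - 17*T) (u(T) = 1/(T + (T² - 18*T)) = 1/(T² - 17*T))
(49 + u(J(5, -3)))² = (49 + 1/(((√7*√(-1*(-3))))*(-17 + √7*√(-1*(-3)))))² = (49 + 1/(((√7*√3))*(-17 + √7*√3)))² = (49 + 1/((√21)*(-17 + √21)))² = (49 + (√21/21)/(-17 + √21))² = (49 + √21/(21*(-17 + √21)))²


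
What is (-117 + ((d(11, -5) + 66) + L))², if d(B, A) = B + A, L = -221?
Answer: 70756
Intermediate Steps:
d(B, A) = A + B
(-117 + ((d(11, -5) + 66) + L))² = (-117 + (((-5 + 11) + 66) - 221))² = (-117 + ((6 + 66) - 221))² = (-117 + (72 - 221))² = (-117 - 149)² = (-266)² = 70756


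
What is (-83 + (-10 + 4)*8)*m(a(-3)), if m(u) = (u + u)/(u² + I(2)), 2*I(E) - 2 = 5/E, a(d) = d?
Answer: 1048/15 ≈ 69.867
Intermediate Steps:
I(E) = 1 + 5/(2*E) (I(E) = 1 + (5/E)/2 = 1 + 5/(2*E))
m(u) = 2*u/(9/4 + u²) (m(u) = (u + u)/(u² + (5/2 + 2)/2) = (2*u)/(u² + (½)*(9/2)) = (2*u)/(u² + 9/4) = (2*u)/(9/4 + u²) = 2*u/(9/4 + u²))
(-83 + (-10 + 4)*8)*m(a(-3)) = (-83 + (-10 + 4)*8)*(8*(-3)/(9 + 4*(-3)²)) = (-83 - 6*8)*(8*(-3)/(9 + 4*9)) = (-83 - 48)*(8*(-3)/(9 + 36)) = -1048*(-3)/45 = -131*(-8/15) = 1048/15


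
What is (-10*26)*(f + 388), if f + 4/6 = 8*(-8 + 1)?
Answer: -258440/3 ≈ -86147.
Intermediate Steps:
f = -170/3 (f = -⅔ + 8*(-8 + 1) = -⅔ + 8*(-7) = -⅔ - 56 = -170/3 ≈ -56.667)
(-10*26)*(f + 388) = (-10*26)*(-170/3 + 388) = -260*994/3 = -258440/3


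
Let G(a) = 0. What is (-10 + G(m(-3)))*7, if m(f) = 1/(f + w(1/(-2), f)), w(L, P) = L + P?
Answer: -70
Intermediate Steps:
m(f) = 1/(-1/2 + 2*f) (m(f) = 1/(f + (1/(-2) + f)) = 1/(f + (-1/2 + f)) = 1/(-1/2 + 2*f))
(-10 + G(m(-3)))*7 = (-10 + 0)*7 = -10*7 = -70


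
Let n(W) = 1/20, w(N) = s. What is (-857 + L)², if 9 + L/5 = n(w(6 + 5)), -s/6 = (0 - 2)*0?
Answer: 13010449/16 ≈ 8.1315e+5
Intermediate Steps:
s = 0 (s = -6*(0 - 2)*0 = -(-12)*0 = -6*0 = 0)
w(N) = 0
n(W) = 1/20
L = -179/4 (L = -45 + 5*(1/20) = -45 + ¼ = -179/4 ≈ -44.750)
(-857 + L)² = (-857 - 179/4)² = (-3607/4)² = 13010449/16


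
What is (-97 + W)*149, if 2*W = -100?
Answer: -21903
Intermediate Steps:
W = -50 (W = (1/2)*(-100) = -50)
(-97 + W)*149 = (-97 - 50)*149 = -147*149 = -21903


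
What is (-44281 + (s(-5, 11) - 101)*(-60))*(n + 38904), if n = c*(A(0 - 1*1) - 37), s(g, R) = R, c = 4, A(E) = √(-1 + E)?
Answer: -1506872036 - 155524*I*√2 ≈ -1.5069e+9 - 2.1994e+5*I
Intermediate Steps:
n = -148 + 4*I*√2 (n = 4*(√(-1 + (0 - 1*1)) - 37) = 4*(√(-1 + (0 - 1)) - 37) = 4*(√(-1 - 1) - 37) = 4*(√(-2) - 37) = 4*(I*√2 - 37) = 4*(-37 + I*√2) = -148 + 4*I*√2 ≈ -148.0 + 5.6569*I)
(-44281 + (s(-5, 11) - 101)*(-60))*(n + 38904) = (-44281 + (11 - 101)*(-60))*((-148 + 4*I*√2) + 38904) = (-44281 - 90*(-60))*(38756 + 4*I*√2) = (-44281 + 5400)*(38756 + 4*I*√2) = -38881*(38756 + 4*I*√2) = -1506872036 - 155524*I*√2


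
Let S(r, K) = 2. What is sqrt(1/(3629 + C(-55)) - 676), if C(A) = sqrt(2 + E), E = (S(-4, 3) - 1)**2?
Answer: sqrt(-2453203 - 676*sqrt(3))/sqrt(3629 + sqrt(3)) ≈ 26.0*I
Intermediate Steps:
E = 1 (E = (2 - 1)**2 = 1**2 = 1)
C(A) = sqrt(3) (C(A) = sqrt(2 + 1) = sqrt(3))
sqrt(1/(3629 + C(-55)) - 676) = sqrt(1/(3629 + sqrt(3)) - 676) = sqrt(-676 + 1/(3629 + sqrt(3)))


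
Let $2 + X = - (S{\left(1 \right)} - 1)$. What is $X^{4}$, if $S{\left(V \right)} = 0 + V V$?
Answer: $16$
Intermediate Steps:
$S{\left(V \right)} = V^{2}$ ($S{\left(V \right)} = 0 + V^{2} = V^{2}$)
$X = -2$ ($X = -2 - \left(1^{2} - 1\right) = -2 - \left(1 - 1\right) = -2 - 0 = -2 + 0 = -2$)
$X^{4} = \left(-2\right)^{4} = 16$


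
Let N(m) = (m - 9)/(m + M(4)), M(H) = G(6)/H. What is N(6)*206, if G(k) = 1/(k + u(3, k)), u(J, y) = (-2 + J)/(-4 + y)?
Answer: -16068/157 ≈ -102.34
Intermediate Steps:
u(J, y) = (-2 + J)/(-4 + y)
G(k) = 1/(k + 1/(-4 + k)) (G(k) = 1/(k + (-2 + 3)/(-4 + k)) = 1/(k + 1/(-4 + k)))
M(H) = 2/(13*H) (M(H) = ((-4 + 6)/(1 + 6*(-4 + 6)))/H = (2/(1 + 6*2))/H = (2/(1 + 12))/H = (2/13)/H = ((1/13)*2)/H = 2/(13*H))
N(m) = (-9 + m)/(1/26 + m) (N(m) = (m - 9)/(m + (2/13)/4) = (-9 + m)/(m + (2/13)*(¼)) = (-9 + m)/(m + 1/26) = (-9 + m)/(1/26 + m))
N(6)*206 = (26*(-9 + 6)/(1 + 26*6))*206 = (26*(-3)/(1 + 156))*206 = (26*(-3)/157)*206 = (26*(1/157)*(-3))*206 = -78/157*206 = -16068/157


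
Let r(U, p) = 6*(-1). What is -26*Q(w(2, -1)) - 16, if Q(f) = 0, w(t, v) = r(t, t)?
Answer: -16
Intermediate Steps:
r(U, p) = -6
w(t, v) = -6
-26*Q(w(2, -1)) - 16 = -26*0 - 16 = 0 - 16 = -16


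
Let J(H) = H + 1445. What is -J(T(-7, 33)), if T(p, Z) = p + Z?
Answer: -1471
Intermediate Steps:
T(p, Z) = Z + p
J(H) = 1445 + H
-J(T(-7, 33)) = -(1445 + (33 - 7)) = -(1445 + 26) = -1*1471 = -1471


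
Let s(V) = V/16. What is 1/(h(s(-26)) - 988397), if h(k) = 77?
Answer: -1/988320 ≈ -1.0118e-6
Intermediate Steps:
s(V) = V/16 (s(V) = V*(1/16) = V/16)
1/(h(s(-26)) - 988397) = 1/(77 - 988397) = 1/(-988320) = -1/988320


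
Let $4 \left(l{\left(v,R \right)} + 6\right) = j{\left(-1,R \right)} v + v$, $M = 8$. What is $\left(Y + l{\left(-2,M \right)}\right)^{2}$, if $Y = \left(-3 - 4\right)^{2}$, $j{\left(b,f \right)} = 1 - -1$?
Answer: $\frac{6889}{4} \approx 1722.3$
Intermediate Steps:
$j{\left(b,f \right)} = 2$ ($j{\left(b,f \right)} = 1 + 1 = 2$)
$Y = 49$ ($Y = \left(-7\right)^{2} = 49$)
$l{\left(v,R \right)} = -6 + \frac{3 v}{4}$ ($l{\left(v,R \right)} = -6 + \frac{2 v + v}{4} = -6 + \frac{3 v}{4}$)
$\left(Y + l{\left(-2,M \right)}\right)^{2} = \left(49 + \left(-6 + \frac{3}{4} \left(-2\right)\right)\right)^{2} = \left(49 - \frac{15}{2}\right)^{2} = \left(\frac{83}{2}\right)^{2} = \frac{6889}{4}$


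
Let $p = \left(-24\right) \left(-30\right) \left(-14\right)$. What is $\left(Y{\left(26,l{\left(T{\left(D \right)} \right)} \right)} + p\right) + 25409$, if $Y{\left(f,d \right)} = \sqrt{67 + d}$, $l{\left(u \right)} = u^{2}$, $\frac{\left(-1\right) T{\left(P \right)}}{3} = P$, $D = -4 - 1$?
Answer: $15329 + 2 \sqrt{73} \approx 15346.0$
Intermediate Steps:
$D = -5$
$T{\left(P \right)} = - 3 P$
$p = -10080$ ($p = 720 \left(-14\right) = -10080$)
$\left(Y{\left(26,l{\left(T{\left(D \right)} \right)} \right)} + p\right) + 25409 = \left(\sqrt{67 + \left(\left(-3\right) \left(-5\right)\right)^{2}} - 10080\right) + 25409 = \left(\sqrt{67 + 15^{2}} - 10080\right) + 25409 = \left(\sqrt{67 + 225} - 10080\right) + 25409 = \left(\sqrt{292} - 10080\right) + 25409 = \left(2 \sqrt{73} - 10080\right) + 25409 = \left(-10080 + 2 \sqrt{73}\right) + 25409 = 15329 + 2 \sqrt{73}$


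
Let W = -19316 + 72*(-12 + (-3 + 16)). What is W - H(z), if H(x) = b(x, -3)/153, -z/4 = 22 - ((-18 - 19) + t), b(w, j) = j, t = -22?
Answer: -981443/51 ≈ -19244.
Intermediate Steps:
z = -324 (z = -4*(22 - ((-18 - 19) - 22)) = -4*(22 - (-37 - 22)) = -4*(22 - 1*(-59)) = -4*(22 + 59) = -4*81 = -324)
H(x) = -1/51 (H(x) = -3/153 = -3*1/153 = -1/51)
W = -19244 (W = -19316 + 72*(-12 + 13) = -19316 + 72*1 = -19316 + 72 = -19244)
W - H(z) = -19244 - 1*(-1/51) = -19244 + 1/51 = -981443/51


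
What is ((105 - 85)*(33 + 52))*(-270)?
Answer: -459000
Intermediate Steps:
((105 - 85)*(33 + 52))*(-270) = (20*85)*(-270) = 1700*(-270) = -459000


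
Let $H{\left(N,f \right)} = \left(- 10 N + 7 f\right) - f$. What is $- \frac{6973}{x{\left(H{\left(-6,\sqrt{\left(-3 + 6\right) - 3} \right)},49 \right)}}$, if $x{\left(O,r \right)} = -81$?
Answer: $\frac{6973}{81} \approx 86.086$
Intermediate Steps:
$H{\left(N,f \right)} = - 10 N + 6 f$
$- \frac{6973}{x{\left(H{\left(-6,\sqrt{\left(-3 + 6\right) - 3} \right)},49 \right)}} = - \frac{6973}{-81} = \left(-6973\right) \left(- \frac{1}{81}\right) = \frac{6973}{81}$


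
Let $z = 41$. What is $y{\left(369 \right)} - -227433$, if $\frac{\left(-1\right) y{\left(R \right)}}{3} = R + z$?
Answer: $226203$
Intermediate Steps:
$y{\left(R \right)} = -123 - 3 R$ ($y{\left(R \right)} = - 3 \left(R + 41\right) = - 3 \left(41 + R\right) = -123 - 3 R$)
$y{\left(369 \right)} - -227433 = \left(-123 - 1107\right) - -227433 = \left(-123 - 1107\right) + 227433 = -1230 + 227433 = 226203$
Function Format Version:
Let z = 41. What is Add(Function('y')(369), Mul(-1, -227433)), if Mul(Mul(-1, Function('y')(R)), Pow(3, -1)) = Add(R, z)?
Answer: 226203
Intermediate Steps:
Function('y')(R) = Add(-123, Mul(-3, R)) (Function('y')(R) = Mul(-3, Add(R, 41)) = Mul(-3, Add(41, R)) = Add(-123, Mul(-3, R)))
Add(Function('y')(369), Mul(-1, -227433)) = Add(Add(-123, Mul(-3, 369)), Mul(-1, -227433)) = Add(Add(-123, -1107), 227433) = Add(-1230, 227433) = 226203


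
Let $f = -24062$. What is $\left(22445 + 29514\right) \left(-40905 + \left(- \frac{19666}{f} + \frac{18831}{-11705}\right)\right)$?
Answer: $- \frac{299308278617976889}{140822855} \approx -2.1254 \cdot 10^{9}$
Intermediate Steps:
$\left(22445 + 29514\right) \left(-40905 + \left(- \frac{19666}{f} + \frac{18831}{-11705}\right)\right) = \left(22445 + 29514\right) \left(-40905 + \left(- \frac{19666}{-24062} + \frac{18831}{-11705}\right)\right) = 51959 \left(-40905 + \left(\left(-19666\right) \left(- \frac{1}{24062}\right) + 18831 \left(- \frac{1}{11705}\right)\right)\right) = 51959 \left(-40905 + \left(\frac{9833}{12031} - \frac{18831}{11705}\right)\right) = 51959 \left(-40905 - \frac{111460496}{140822855}\right) = 51959 \left(- \frac{5760470344271}{140822855}\right) = - \frac{299308278617976889}{140822855}$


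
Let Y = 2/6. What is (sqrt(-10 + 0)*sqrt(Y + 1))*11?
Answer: 22*I*sqrt(30)/3 ≈ 40.166*I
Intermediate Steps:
Y = 1/3 (Y = 2*(1/6) = 1/3 ≈ 0.33333)
(sqrt(-10 + 0)*sqrt(Y + 1))*11 = (sqrt(-10 + 0)*sqrt(1/3 + 1))*11 = (sqrt(-10)*sqrt(4/3))*11 = ((I*sqrt(10))*(2*sqrt(3)/3))*11 = (2*I*sqrt(30)/3)*11 = 22*I*sqrt(30)/3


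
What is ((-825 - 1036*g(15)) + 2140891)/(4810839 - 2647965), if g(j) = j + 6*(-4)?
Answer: 1074695/1081437 ≈ 0.99377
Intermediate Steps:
g(j) = -24 + j (g(j) = j - 24 = -24 + j)
((-825 - 1036*g(15)) + 2140891)/(4810839 - 2647965) = ((-825 - 1036*(-24 + 15)) + 2140891)/(4810839 - 2647965) = ((-825 - 1036*(-9)) + 2140891)/2162874 = ((-825 + 9324) + 2140891)*(1/2162874) = (8499 + 2140891)*(1/2162874) = 2149390*(1/2162874) = 1074695/1081437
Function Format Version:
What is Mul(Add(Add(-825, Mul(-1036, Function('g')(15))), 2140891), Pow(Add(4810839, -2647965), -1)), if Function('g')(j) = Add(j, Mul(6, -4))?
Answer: Rational(1074695, 1081437) ≈ 0.99377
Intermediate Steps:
Function('g')(j) = Add(-24, j) (Function('g')(j) = Add(j, -24) = Add(-24, j))
Mul(Add(Add(-825, Mul(-1036, Function('g')(15))), 2140891), Pow(Add(4810839, -2647965), -1)) = Mul(Add(Add(-825, Mul(-1036, Add(-24, 15))), 2140891), Pow(Add(4810839, -2647965), -1)) = Mul(Add(Add(-825, Mul(-1036, -9)), 2140891), Pow(2162874, -1)) = Mul(Add(Add(-825, 9324), 2140891), Rational(1, 2162874)) = Mul(Add(8499, 2140891), Rational(1, 2162874)) = Mul(2149390, Rational(1, 2162874)) = Rational(1074695, 1081437)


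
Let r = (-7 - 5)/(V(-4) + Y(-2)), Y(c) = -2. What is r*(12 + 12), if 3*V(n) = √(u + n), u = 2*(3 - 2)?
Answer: 2592/19 + 432*I*√2/19 ≈ 136.42 + 32.155*I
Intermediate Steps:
u = 2 (u = 2*1 = 2)
V(n) = √(2 + n)/3
r = -12/(-2 + I*√2/3) (r = (-7 - 5)/(√(2 - 4)/3 - 2) = -12/(√(-2)/3 - 2) = -12/((I*√2)/3 - 2) = -12/(I*√2/3 - 2) = -12/(-2 + I*√2/3) ≈ 5.6842 + 1.3398*I)
r*(12 + 12) = (108/19 + 18*I*√2/19)*(12 + 12) = (108/19 + 18*I*√2/19)*24 = 2592/19 + 432*I*√2/19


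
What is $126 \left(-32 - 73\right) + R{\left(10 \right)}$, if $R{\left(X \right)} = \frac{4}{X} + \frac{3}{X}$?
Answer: $- \frac{132293}{10} \approx -13229.0$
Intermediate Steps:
$R{\left(X \right)} = \frac{7}{X}$
$126 \left(-32 - 73\right) + R{\left(10 \right)} = 126 \left(-32 - 73\right) + \frac{7}{10} = 126 \left(-105\right) + 7 \cdot \frac{1}{10} = -13230 + \frac{7}{10} = - \frac{132293}{10}$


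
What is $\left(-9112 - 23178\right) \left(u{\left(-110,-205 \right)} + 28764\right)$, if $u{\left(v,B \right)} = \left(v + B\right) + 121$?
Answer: $-922525300$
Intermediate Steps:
$u{\left(v,B \right)} = 121 + B + v$ ($u{\left(v,B \right)} = \left(B + v\right) + 121 = 121 + B + v$)
$\left(-9112 - 23178\right) \left(u{\left(-110,-205 \right)} + 28764\right) = \left(-9112 - 23178\right) \left(\left(121 - 205 - 110\right) + 28764\right) = - 32290 \left(-194 + 28764\right) = \left(-32290\right) 28570 = -922525300$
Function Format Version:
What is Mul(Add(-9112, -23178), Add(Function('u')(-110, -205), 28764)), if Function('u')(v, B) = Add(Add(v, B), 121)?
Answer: -922525300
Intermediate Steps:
Function('u')(v, B) = Add(121, B, v) (Function('u')(v, B) = Add(Add(B, v), 121) = Add(121, B, v))
Mul(Add(-9112, -23178), Add(Function('u')(-110, -205), 28764)) = Mul(Add(-9112, -23178), Add(Add(121, -205, -110), 28764)) = Mul(-32290, Add(-194, 28764)) = Mul(-32290, 28570) = -922525300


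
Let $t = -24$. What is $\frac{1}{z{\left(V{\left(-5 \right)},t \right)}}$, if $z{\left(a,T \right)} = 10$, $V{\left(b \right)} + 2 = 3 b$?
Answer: $\frac{1}{10} \approx 0.1$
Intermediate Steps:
$V{\left(b \right)} = -2 + 3 b$
$\frac{1}{z{\left(V{\left(-5 \right)},t \right)}} = \frac{1}{10}$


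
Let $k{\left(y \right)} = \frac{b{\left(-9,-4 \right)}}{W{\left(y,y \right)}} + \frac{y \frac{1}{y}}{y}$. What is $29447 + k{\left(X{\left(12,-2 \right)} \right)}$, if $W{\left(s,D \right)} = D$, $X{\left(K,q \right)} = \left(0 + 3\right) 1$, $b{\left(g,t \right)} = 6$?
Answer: $\frac{88348}{3} \approx 29449.0$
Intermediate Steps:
$X{\left(K,q \right)} = 3$ ($X{\left(K,q \right)} = 3 \cdot 1 = 3$)
$k{\left(y \right)} = \frac{7}{y}$ ($k{\left(y \right)} = \frac{6}{y} + \frac{y \frac{1}{y}}{y} = \frac{6}{y} + 1 \frac{1}{y} = \frac{6}{y} + \frac{1}{y} = \frac{7}{y}$)
$29447 + k{\left(X{\left(12,-2 \right)} \right)} = 29447 + \frac{7}{3} = \frac{88348}{3}$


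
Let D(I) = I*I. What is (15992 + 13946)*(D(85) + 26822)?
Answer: 1019299086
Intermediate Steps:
D(I) = I²
(15992 + 13946)*(D(85) + 26822) = (15992 + 13946)*(85² + 26822) = 29938*(7225 + 26822) = 29938*34047 = 1019299086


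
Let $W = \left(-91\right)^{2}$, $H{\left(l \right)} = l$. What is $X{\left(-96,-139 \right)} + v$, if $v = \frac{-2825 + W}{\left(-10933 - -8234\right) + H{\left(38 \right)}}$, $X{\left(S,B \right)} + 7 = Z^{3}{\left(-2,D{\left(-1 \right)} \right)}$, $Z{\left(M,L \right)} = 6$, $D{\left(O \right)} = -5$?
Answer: $\frac{550693}{2661} \approx 206.95$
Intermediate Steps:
$W = 8281$
$X{\left(S,B \right)} = 209$ ($X{\left(S,B \right)} = -7 + 6^{3} = -7 + 216 = 209$)
$v = - \frac{5456}{2661}$ ($v = \frac{-2825 + 8281}{\left(-10933 - -8234\right) + 38} = \frac{5456}{\left(-10933 + 8234\right) + 38} = \frac{5456}{-2699 + 38} = \frac{5456}{-2661} = 5456 \left(- \frac{1}{2661}\right) = - \frac{5456}{2661} \approx -2.0504$)
$X{\left(-96,-139 \right)} + v = 209 - \frac{5456}{2661} = \frac{550693}{2661}$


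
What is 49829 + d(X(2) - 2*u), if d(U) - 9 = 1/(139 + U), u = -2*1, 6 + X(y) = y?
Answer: 6927483/139 ≈ 49838.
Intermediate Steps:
X(y) = -6 + y
u = -2
d(U) = 9 + 1/(139 + U)
49829 + d(X(2) - 2*u) = 49829 + (1252 + 9*((-6 + 2) - 2*(-2)))/(139 + ((-6 + 2) - 2*(-2))) = 49829 + (1252 + 9*(-4 + 4))/(139 + (-4 + 4)) = 49829 + (1252 + 9*0)/(139 + 0) = 49829 + (1252 + 0)/139 = 49829 + (1/139)*1252 = 49829 + 1252/139 = 6927483/139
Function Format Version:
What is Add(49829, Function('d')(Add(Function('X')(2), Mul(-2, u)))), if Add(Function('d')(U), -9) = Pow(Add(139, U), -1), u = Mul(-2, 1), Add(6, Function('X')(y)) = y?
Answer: Rational(6927483, 139) ≈ 49838.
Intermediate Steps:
Function('X')(y) = Add(-6, y)
u = -2
Function('d')(U) = Add(9, Pow(Add(139, U), -1))
Add(49829, Function('d')(Add(Function('X')(2), Mul(-2, u)))) = Add(49829, Mul(Pow(Add(139, Add(Add(-6, 2), Mul(-2, -2))), -1), Add(1252, Mul(9, Add(Add(-6, 2), Mul(-2, -2)))))) = Add(49829, Mul(Pow(Add(139, Add(-4, 4)), -1), Add(1252, Mul(9, Add(-4, 4))))) = Add(49829, Mul(Pow(Add(139, 0), -1), Add(1252, Mul(9, 0)))) = Add(49829, Mul(Pow(139, -1), Add(1252, 0))) = Add(49829, Mul(Rational(1, 139), 1252)) = Add(49829, Rational(1252, 139)) = Rational(6927483, 139)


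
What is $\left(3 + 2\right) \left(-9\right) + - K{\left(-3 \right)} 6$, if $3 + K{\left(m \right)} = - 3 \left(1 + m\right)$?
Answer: $-63$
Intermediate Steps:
$K{\left(m \right)} = -6 - 3 m$ ($K{\left(m \right)} = -3 - 3 \left(1 + m\right) = -3 - \left(3 + 3 m\right) = -6 - 3 m$)
$\left(3 + 2\right) \left(-9\right) + - K{\left(-3 \right)} 6 = \left(3 + 2\right) \left(-9\right) + - (-6 - -9) 6 = 5 \left(-9\right) + - (-6 + 9) 6 = -45 + \left(-1\right) 3 \cdot 6 = -45 - 18 = -63$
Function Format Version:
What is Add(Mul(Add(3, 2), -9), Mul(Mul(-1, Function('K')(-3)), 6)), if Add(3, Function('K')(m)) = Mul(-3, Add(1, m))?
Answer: -63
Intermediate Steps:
Function('K')(m) = Add(-6, Mul(-3, m)) (Function('K')(m) = Add(-3, Mul(-3, Add(1, m))) = Add(-3, Add(-3, Mul(-3, m))) = Add(-6, Mul(-3, m)))
Add(Mul(Add(3, 2), -9), Mul(Mul(-1, Function('K')(-3)), 6)) = Add(Mul(Add(3, 2), -9), Mul(Mul(-1, Add(-6, Mul(-3, -3))), 6)) = Add(Mul(5, -9), Mul(Mul(-1, Add(-6, 9)), 6)) = Add(-45, Mul(Mul(-1, 3), 6)) = Add(-45, Mul(-3, 6)) = Add(-45, -18) = -63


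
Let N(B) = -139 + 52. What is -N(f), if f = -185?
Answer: 87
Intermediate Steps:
N(B) = -87
-N(f) = -1*(-87) = 87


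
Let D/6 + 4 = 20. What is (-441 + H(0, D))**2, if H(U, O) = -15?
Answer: 207936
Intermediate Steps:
D = 96 (D = -24 + 6*20 = -24 + 120 = 96)
(-441 + H(0, D))**2 = (-441 - 15)**2 = (-456)**2 = 207936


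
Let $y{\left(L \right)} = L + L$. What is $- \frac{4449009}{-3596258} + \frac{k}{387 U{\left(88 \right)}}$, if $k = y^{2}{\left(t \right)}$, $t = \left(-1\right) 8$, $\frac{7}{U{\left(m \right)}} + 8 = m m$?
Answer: $\frac{7134139248709}{9742262922} \approx 732.29$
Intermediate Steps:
$U{\left(m \right)} = \frac{7}{-8 + m^{2}}$ ($U{\left(m \right)} = \frac{7}{-8 + m m} = \frac{7}{-8 + m^{2}}$)
$t = -8$
$y{\left(L \right)} = 2 L$
$k = 256$ ($k = \left(2 \left(-8\right)\right)^{2} = \left(-16\right)^{2} = 256$)
$- \frac{4449009}{-3596258} + \frac{k}{387 U{\left(88 \right)}} = - \frac{4449009}{-3596258} + \frac{256}{387 \frac{7}{-8 + 88^{2}}} = \left(-4449009\right) \left(- \frac{1}{3596258}\right) + \frac{256}{387 \frac{7}{-8 + 7744}} = \frac{4449009}{3596258} + \frac{256}{387 \cdot \frac{7}{7736}} = \frac{4449009}{3596258} + \frac{256}{\frac{2709}{7736}} = \frac{4449009}{3596258} + 256 \cdot \frac{7736}{2709} = \frac{4449009}{3596258} + \frac{1980416}{2709} = \frac{7134139248709}{9742262922}$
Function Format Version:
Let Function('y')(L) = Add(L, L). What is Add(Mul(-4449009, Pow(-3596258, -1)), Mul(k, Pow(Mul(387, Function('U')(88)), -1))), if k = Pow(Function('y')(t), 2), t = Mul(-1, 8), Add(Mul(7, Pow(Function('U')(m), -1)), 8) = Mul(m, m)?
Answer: Rational(7134139248709, 9742262922) ≈ 732.29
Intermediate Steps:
Function('U')(m) = Mul(7, Pow(Add(-8, Pow(m, 2)), -1)) (Function('U')(m) = Mul(7, Pow(Add(-8, Mul(m, m)), -1)) = Mul(7, Pow(Add(-8, Pow(m, 2)), -1)))
t = -8
Function('y')(L) = Mul(2, L)
k = 256 (k = Pow(Mul(2, -8), 2) = Pow(-16, 2) = 256)
Add(Mul(-4449009, Pow(-3596258, -1)), Mul(k, Pow(Mul(387, Function('U')(88)), -1))) = Add(Mul(-4449009, Pow(-3596258, -1)), Mul(256, Pow(Mul(387, Mul(7, Pow(Add(-8, Pow(88, 2)), -1))), -1))) = Add(Mul(-4449009, Rational(-1, 3596258)), Mul(256, Pow(Mul(387, Mul(7, Pow(Add(-8, 7744), -1))), -1))) = Add(Rational(4449009, 3596258), Mul(256, Pow(Mul(387, Mul(7, Pow(7736, -1))), -1))) = Add(Rational(4449009, 3596258), Mul(256, Pow(Mul(387, Mul(7, Rational(1, 7736))), -1))) = Add(Rational(4449009, 3596258), Mul(256, Pow(Mul(387, Rational(7, 7736)), -1))) = Add(Rational(4449009, 3596258), Mul(256, Pow(Rational(2709, 7736), -1))) = Add(Rational(4449009, 3596258), Mul(256, Rational(7736, 2709))) = Add(Rational(4449009, 3596258), Rational(1980416, 2709)) = Rational(7134139248709, 9742262922)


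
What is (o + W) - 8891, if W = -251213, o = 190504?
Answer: -69600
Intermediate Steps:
(o + W) - 8891 = (190504 - 251213) - 8891 = -60709 - 8891 = -69600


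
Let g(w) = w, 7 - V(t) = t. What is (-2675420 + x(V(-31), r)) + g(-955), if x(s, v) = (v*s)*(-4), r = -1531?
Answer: -2443663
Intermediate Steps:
V(t) = 7 - t
x(s, v) = -4*s*v (x(s, v) = (s*v)*(-4) = -4*s*v)
(-2675420 + x(V(-31), r)) + g(-955) = (-2675420 - 4*(7 - 1*(-31))*(-1531)) - 955 = (-2675420 - 4*(7 + 31)*(-1531)) - 955 = (-2675420 - 4*38*(-1531)) - 955 = (-2675420 + 232712) - 955 = -2442708 - 955 = -2443663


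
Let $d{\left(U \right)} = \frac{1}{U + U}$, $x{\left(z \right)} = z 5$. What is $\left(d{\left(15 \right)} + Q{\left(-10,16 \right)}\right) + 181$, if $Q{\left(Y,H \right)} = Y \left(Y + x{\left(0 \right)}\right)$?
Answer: $\frac{8431}{30} \approx 281.03$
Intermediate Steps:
$x{\left(z \right)} = 5 z$
$Q{\left(Y,H \right)} = Y^{2}$ ($Q{\left(Y,H \right)} = Y \left(Y + 5 \cdot 0\right) = Y \left(Y + 0\right) = Y Y = Y^{2}$)
$d{\left(U \right)} = \frac{1}{2 U}$
$\left(d{\left(15 \right)} + Q{\left(-10,16 \right)}\right) + 181 = \left(\frac{1}{2 \cdot 15} + \left(-10\right)^{2}\right) + 181 = \left(\frac{1}{2} \cdot \frac{1}{15} + 100\right) + 181 = \left(\frac{1}{30} + 100\right) + 181 = \frac{3001}{30} + 181 = \frac{8431}{30}$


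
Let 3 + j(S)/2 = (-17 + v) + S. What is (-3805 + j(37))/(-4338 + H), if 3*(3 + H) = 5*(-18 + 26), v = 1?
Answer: 11307/12983 ≈ 0.87091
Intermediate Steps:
H = 31/3 (H = -3 + (5*(-18 + 26))/3 = -3 + (5*8)/3 = -3 + (⅓)*40 = -3 + 40/3 = 31/3 ≈ 10.333)
j(S) = -38 + 2*S (j(S) = -6 + 2*((-17 + 1) + S) = -6 + 2*(-16 + S) = -6 + (-32 + 2*S) = -38 + 2*S)
(-3805 + j(37))/(-4338 + H) = (-3805 + (-38 + 2*37))/(-4338 + 31/3) = (-3805 + (-38 + 74))/(-12983/3) = (-3805 + 36)*(-3/12983) = -3769*(-3/12983) = 11307/12983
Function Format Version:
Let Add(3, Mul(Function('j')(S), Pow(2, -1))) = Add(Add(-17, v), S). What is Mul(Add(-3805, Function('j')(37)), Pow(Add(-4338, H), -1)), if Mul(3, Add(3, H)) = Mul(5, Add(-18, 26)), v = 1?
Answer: Rational(11307, 12983) ≈ 0.87091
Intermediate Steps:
H = Rational(31, 3) (H = Add(-3, Mul(Rational(1, 3), Mul(5, Add(-18, 26)))) = Add(-3, Mul(Rational(1, 3), Mul(5, 8))) = Add(-3, Mul(Rational(1, 3), 40)) = Add(-3, Rational(40, 3)) = Rational(31, 3) ≈ 10.333)
Function('j')(S) = Add(-38, Mul(2, S)) (Function('j')(S) = Add(-6, Mul(2, Add(Add(-17, 1), S))) = Add(-6, Mul(2, Add(-16, S))) = Add(-6, Add(-32, Mul(2, S))) = Add(-38, Mul(2, S)))
Mul(Add(-3805, Function('j')(37)), Pow(Add(-4338, H), -1)) = Mul(Add(-3805, Add(-38, Mul(2, 37))), Pow(Add(-4338, Rational(31, 3)), -1)) = Mul(Add(-3805, Add(-38, 74)), Pow(Rational(-12983, 3), -1)) = Mul(Add(-3805, 36), Rational(-3, 12983)) = Mul(-3769, Rational(-3, 12983)) = Rational(11307, 12983)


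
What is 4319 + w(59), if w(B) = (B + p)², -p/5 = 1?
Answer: 7235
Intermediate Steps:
p = -5 (p = -5*1 = -5)
w(B) = (-5 + B)² (w(B) = (B - 5)² = (-5 + B)²)
4319 + w(59) = 4319 + (-5 + 59)² = 4319 + 54² = 4319 + 2916 = 7235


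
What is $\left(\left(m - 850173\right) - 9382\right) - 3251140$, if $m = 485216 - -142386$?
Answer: $-3483093$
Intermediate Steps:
$m = 627602$ ($m = 485216 + 142386 = 627602$)
$\left(\left(m - 850173\right) - 9382\right) - 3251140 = \left(\left(627602 - 850173\right) - 9382\right) - 3251140 = \left(-222571 - 9382\right) - 3251140 = -231953 - 3251140 = -3483093$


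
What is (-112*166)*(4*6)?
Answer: -446208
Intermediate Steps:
(-112*166)*(4*6) = -18592*24 = -446208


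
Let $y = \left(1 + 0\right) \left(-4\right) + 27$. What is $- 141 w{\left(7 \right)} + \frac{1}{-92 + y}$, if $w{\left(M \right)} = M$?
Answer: $- \frac{68104}{69} \approx -987.01$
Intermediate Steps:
$y = 23$ ($y = 1 \left(-4\right) + 27 = -4 + 27 = 23$)
$- 141 w{\left(7 \right)} + \frac{1}{-92 + y} = \left(-141\right) 7 + \frac{1}{-92 + 23} = -987 + \frac{1}{-69} = -987 - \frac{1}{69} = - \frac{68104}{69}$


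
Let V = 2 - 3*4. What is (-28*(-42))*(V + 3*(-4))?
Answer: -25872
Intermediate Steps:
V = -10 (V = 2 - 1*12 = 2 - 12 = -10)
(-28*(-42))*(V + 3*(-4)) = (-28*(-42))*(-10 + 3*(-4)) = 1176*(-10 - 12) = 1176*(-22) = -25872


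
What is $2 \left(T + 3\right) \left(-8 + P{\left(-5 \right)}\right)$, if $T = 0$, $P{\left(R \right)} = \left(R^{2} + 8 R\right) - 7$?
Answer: $-180$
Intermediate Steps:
$P{\left(R \right)} = -7 + R^{2} + 8 R$
$2 \left(T + 3\right) \left(-8 + P{\left(-5 \right)}\right) = 2 \left(0 + 3\right) \left(-8 + \left(-7 + \left(-5\right)^{2} + 8 \left(-5\right)\right)\right) = 2 \cdot 3 \left(-8 - 22\right) = 6 \left(-8 - 22\right) = 6 \left(-30\right) = -180$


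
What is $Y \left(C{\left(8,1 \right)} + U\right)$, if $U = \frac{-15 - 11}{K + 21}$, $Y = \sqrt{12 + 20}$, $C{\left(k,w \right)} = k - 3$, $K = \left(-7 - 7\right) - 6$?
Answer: $- 84 \sqrt{2} \approx -118.79$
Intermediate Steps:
$K = -20$ ($K = -14 - 6 = -20$)
$C{\left(k,w \right)} = -3 + k$ ($C{\left(k,w \right)} = k - 3 = -3 + k$)
$Y = 4 \sqrt{2}$ ($Y = \sqrt{32} = 4 \sqrt{2} \approx 5.6569$)
$U = -26$ ($U = \frac{-15 - 11}{-20 + 21} = - \frac{26}{1} = \left(-26\right) 1 = -26$)
$Y \left(C{\left(8,1 \right)} + U\right) = 4 \sqrt{2} \left(\left(-3 + 8\right) - 26\right) = 4 \sqrt{2} \left(5 - 26\right) = 4 \sqrt{2} \left(-21\right) = - 84 \sqrt{2}$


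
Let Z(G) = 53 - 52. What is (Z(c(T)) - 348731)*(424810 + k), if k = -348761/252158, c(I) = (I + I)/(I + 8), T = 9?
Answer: -18677785467400935/126079 ≈ -1.4814e+11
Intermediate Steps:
c(I) = 2*I/(8 + I) (c(I) = (2*I)/(8 + I) = 2*I/(8 + I))
k = -348761/252158 (k = -348761*1/252158 = -348761/252158 ≈ -1.3831)
Z(G) = 1
(Z(c(T)) - 348731)*(424810 + k) = (1 - 348731)*(424810 - 348761/252158) = -348730*107118891219/252158 = -18677785467400935/126079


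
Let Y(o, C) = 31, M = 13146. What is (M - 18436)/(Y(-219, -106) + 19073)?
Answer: -2645/9552 ≈ -0.27691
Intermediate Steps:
(M - 18436)/(Y(-219, -106) + 19073) = (13146 - 18436)/(31 + 19073) = -5290/19104 = -5290*1/19104 = -2645/9552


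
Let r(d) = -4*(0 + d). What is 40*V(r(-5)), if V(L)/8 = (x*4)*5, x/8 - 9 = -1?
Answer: 409600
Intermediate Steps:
x = 64 (x = 72 + 8*(-1) = 72 - 8 = 64)
r(d) = -4*d
V(L) = 10240 (V(L) = 8*((64*4)*5) = 8*(256*5) = 8*1280 = 10240)
40*V(r(-5)) = 40*10240 = 409600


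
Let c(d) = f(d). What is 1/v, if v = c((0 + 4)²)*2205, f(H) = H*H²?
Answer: 1/9031680 ≈ 1.1072e-7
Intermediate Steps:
f(H) = H³
c(d) = d³
v = 9031680 (v = ((0 + 4)²)³*2205 = (4²)³*2205 = 16³*2205 = 4096*2205 = 9031680)
1/v = 1/9031680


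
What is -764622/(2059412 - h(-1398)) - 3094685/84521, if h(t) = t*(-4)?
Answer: -3210276281381/86795460110 ≈ -36.987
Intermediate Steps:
h(t) = -4*t
-764622/(2059412 - h(-1398)) - 3094685/84521 = -764622/(2059412 - (-4)*(-1398)) - 3094685/84521 = -764622/(2059412 - 1*5592) - 3094685*1/84521 = -764622/(2059412 - 5592) - 3094685/84521 = -764622/2053820 - 3094685/84521 = -764622*1/2053820 - 3094685/84521 = -382311/1026910 - 3094685/84521 = -3210276281381/86795460110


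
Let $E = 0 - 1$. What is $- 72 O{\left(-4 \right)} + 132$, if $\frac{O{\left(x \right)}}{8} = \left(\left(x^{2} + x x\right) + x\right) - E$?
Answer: $-16572$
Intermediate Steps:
$E = -1$ ($E = 0 - 1 = -1$)
$O{\left(x \right)} = 8 + 8 x + 16 x^{2}$ ($O{\left(x \right)} = 8 \left(\left(\left(x^{2} + x x\right) + x\right) - -1\right) = 8 \left(\left(\left(x^{2} + x^{2}\right) + x\right) + 1\right) = 8 \left(\left(2 x^{2} + x\right) + 1\right) = 8 \left(\left(x + 2 x^{2}\right) + 1\right) = 8 \left(1 + x + 2 x^{2}\right) = 8 + 8 x + 16 x^{2}$)
$- 72 O{\left(-4 \right)} + 132 = - 72 \left(8 + 8 \left(-4\right) + 16 \left(-4\right)^{2}\right) + 132 = - 72 \left(8 - 32 + 16 \cdot 16\right) + 132 = - 72 \left(8 - 32 + 256\right) + 132 = \left(-72\right) 232 + 132 = -16704 + 132 = -16572$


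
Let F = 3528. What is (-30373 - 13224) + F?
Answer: -40069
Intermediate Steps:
(-30373 - 13224) + F = (-30373 - 13224) + 3528 = -43597 + 3528 = -40069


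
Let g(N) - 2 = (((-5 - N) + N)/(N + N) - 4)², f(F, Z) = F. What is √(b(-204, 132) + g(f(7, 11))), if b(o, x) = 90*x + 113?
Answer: √2354741/14 ≈ 109.61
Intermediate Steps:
b(o, x) = 113 + 90*x
g(N) = 2 + (-4 - 5/(2*N))² (g(N) = 2 + (((-5 - N) + N)/(N + N) - 4)² = 2 + (-5*1/(2*N) - 4)² = 2 + (-5/(2*N) - 4)² = 2 + (-4 - 5/(2*N))²)
√(b(-204, 132) + g(f(7, 11))) = √((113 + 90*132) + (18 + 20/7 + (25/4)/7²)) = √((113 + 11880) + (18 + 20*(⅐) + (25/4)*(1/49))) = √(11993 + (18 + 20/7 + 25/196)) = √(11993 + 4113/196) = √(2354741/196) = √2354741/14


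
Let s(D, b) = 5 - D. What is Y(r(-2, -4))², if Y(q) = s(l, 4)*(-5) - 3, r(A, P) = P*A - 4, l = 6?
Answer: 4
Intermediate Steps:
r(A, P) = -4 + A*P (r(A, P) = A*P - 4 = -4 + A*P)
Y(q) = 2 (Y(q) = (5 - 1*6)*(-5) - 3 = (5 - 6)*(-5) - 3 = -1*(-5) - 3 = 5 - 3 = 2)
Y(r(-2, -4))² = 2² = 4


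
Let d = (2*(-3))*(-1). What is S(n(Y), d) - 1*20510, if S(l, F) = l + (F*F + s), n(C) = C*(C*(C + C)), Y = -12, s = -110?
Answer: -24040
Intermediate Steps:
d = 6 (d = -6*(-1) = 6)
n(C) = 2*C³ (n(C) = C*(C*(2*C)) = C*(2*C²) = 2*C³)
S(l, F) = -110 + l + F² (S(l, F) = l + (F*F - 110) = l + (F² - 110) = l + (-110 + F²) = -110 + l + F²)
S(n(Y), d) - 1*20510 = (-110 + 2*(-12)³ + 6²) - 1*20510 = (-110 + 2*(-1728) + 36) - 20510 = (-110 - 3456 + 36) - 20510 = -3530 - 20510 = -24040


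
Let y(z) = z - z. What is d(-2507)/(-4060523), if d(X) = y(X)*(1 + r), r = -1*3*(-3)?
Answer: 0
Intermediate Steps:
r = 9 (r = -3*(-3) = 9)
y(z) = 0
d(X) = 0 (d(X) = 0*(1 + 9) = 0*10 = 0)
d(-2507)/(-4060523) = 0/(-4060523) = 0*(-1/4060523) = 0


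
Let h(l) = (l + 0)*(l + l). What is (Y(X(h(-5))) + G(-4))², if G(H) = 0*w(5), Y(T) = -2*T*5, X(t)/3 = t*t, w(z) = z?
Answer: 5625000000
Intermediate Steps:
h(l) = 2*l² (h(l) = l*(2*l) = 2*l²)
X(t) = 3*t² (X(t) = 3*(t*t) = 3*t²)
Y(T) = -10*T
G(H) = 0 (G(H) = 0*5 = 0)
(Y(X(h(-5))) + G(-4))² = (-30*(2*(-5)²)² + 0)² = (-30*(2*25)² + 0)² = (-30*50² + 0)² = (-30*2500 + 0)² = (-10*7500 + 0)² = (-75000 + 0)² = (-75000)² = 5625000000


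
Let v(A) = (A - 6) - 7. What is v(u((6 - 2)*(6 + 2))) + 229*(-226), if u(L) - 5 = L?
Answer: -51730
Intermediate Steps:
u(L) = 5 + L
v(A) = -13 + A (v(A) = (-6 + A) - 7 = -13 + A)
v(u((6 - 2)*(6 + 2))) + 229*(-226) = (-13 + (5 + (6 - 2)*(6 + 2))) + 229*(-226) = (-13 + (5 + 4*8)) - 51754 = (-13 + (5 + 32)) - 51754 = (-13 + 37) - 51754 = 24 - 51754 = -51730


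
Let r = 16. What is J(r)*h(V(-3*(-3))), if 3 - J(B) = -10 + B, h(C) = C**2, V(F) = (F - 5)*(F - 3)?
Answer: -1728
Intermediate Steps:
V(F) = (-5 + F)*(-3 + F)
J(B) = 13 - B (J(B) = 3 - (-10 + B) = 3 + (10 - B) = 13 - B)
J(r)*h(V(-3*(-3))) = (13 - 1*16)*(15 + (-3*(-3))**2 - (-24)*(-3))**2 = (13 - 16)*(15 + 9**2 - 8*9)**2 = -3*(15 + 81 - 72)**2 = -3*24**2 = -3*576 = -1728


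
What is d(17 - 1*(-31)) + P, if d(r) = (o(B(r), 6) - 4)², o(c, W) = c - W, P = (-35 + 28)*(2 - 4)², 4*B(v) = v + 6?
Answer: -63/4 ≈ -15.750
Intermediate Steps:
B(v) = 3/2 + v/4 (B(v) = (v + 6)/4 = (6 + v)/4 = 3/2 + v/4)
P = -28 (P = -7*(-2)² = -7*4 = -28)
d(r) = (-17/2 + r/4)² (d(r) = (((3/2 + r/4) - 1*6) - 4)² = (((3/2 + r/4) - 6) - 4)² = ((-9/2 + r/4) - 4)² = (-17/2 + r/4)²)
d(17 - 1*(-31)) + P = (-34 + (17 - 1*(-31)))²/16 - 28 = (-34 + (17 + 31))²/16 - 28 = (-34 + 48)²/16 - 28 = (1/16)*14² - 28 = (1/16)*196 - 28 = 49/4 - 28 = -63/4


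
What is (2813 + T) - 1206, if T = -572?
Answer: 1035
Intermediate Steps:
(2813 + T) - 1206 = (2813 - 572) - 1206 = 2241 - 1206 = 1035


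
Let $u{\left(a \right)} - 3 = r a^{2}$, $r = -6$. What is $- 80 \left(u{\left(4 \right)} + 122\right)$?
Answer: $-2320$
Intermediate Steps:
$u{\left(a \right)} = 3 - 6 a^{2}$
$- 80 \left(u{\left(4 \right)} + 122\right) = - 80 \left(\left(3 - 6 \cdot 4^{2}\right) + 122\right) = - 80 \left(\left(3 - 96\right) + 122\right) = - 80 \left(-93 + 122\right) = \left(-80\right) 29 = -2320$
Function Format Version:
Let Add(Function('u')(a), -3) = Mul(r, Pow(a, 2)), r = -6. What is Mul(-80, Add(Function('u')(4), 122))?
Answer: -2320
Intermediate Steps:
Function('u')(a) = Add(3, Mul(-6, Pow(a, 2)))
Mul(-80, Add(Function('u')(4), 122)) = Mul(-80, Add(Add(3, Mul(-6, Pow(4, 2))), 122)) = Mul(-80, Add(Add(3, Mul(-6, 16)), 122)) = Mul(-80, Add(Add(3, -96), 122)) = Mul(-80, Add(-93, 122)) = Mul(-80, 29) = -2320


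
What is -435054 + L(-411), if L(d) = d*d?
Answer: -266133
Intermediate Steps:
L(d) = d²
-435054 + L(-411) = -435054 + (-411)² = -435054 + 168921 = -266133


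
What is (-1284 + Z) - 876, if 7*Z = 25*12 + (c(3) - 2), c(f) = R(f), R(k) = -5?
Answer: -14827/7 ≈ -2118.1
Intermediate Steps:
c(f) = -5
Z = 293/7 (Z = (25*12 + (-5 - 2))/7 = (300 - 7)/7 = (1/7)*293 = 293/7 ≈ 41.857)
(-1284 + Z) - 876 = (-1284 + 293/7) - 876 = -8695/7 - 876 = -14827/7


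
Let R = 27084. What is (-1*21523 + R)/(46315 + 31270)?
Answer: 5561/77585 ≈ 0.071676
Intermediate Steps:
(-1*21523 + R)/(46315 + 31270) = (-1*21523 + 27084)/(46315 + 31270) = (-21523 + 27084)/77585 = 5561*(1/77585) = 5561/77585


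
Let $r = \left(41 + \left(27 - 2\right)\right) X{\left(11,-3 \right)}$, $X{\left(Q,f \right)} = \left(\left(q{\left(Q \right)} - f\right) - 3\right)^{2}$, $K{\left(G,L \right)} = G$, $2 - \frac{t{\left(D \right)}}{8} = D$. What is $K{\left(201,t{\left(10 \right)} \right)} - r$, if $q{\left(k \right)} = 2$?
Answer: $-63$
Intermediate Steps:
$t{\left(D \right)} = 16 - 8 D$
$X{\left(Q,f \right)} = \left(-1 - f\right)^{2}$ ($X{\left(Q,f \right)} = \left(\left(2 - f\right) - 3\right)^{2} = \left(-1 - f\right)^{2}$)
$r = 264$ ($r = \left(41 + \left(27 - 2\right)\right) \left(1 - 3\right)^{2} = \left(41 + 25\right) \left(-2\right)^{2} = 66 \cdot 4 = 264$)
$K{\left(201,t{\left(10 \right)} \right)} - r = 201 - 264 = -63$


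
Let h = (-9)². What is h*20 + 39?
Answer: 1659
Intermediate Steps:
h = 81
h*20 + 39 = 81*20 + 39 = 1620 + 39 = 1659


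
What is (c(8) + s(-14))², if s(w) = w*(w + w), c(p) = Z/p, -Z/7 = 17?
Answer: 9102289/64 ≈ 1.4222e+5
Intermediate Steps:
Z = -119 (Z = -7*17 = -119)
c(p) = -119/p
s(w) = 2*w² (s(w) = w*(2*w) = 2*w²)
(c(8) + s(-14))² = (-119/8 + 2*(-14)²)² = (-119*⅛ + 2*196)² = (-119/8 + 392)² = (3017/8)² = 9102289/64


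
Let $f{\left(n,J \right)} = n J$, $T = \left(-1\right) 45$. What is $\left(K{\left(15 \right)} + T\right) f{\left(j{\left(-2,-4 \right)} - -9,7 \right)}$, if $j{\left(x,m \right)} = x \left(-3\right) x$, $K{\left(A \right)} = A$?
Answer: $630$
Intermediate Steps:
$T = -45$
$j{\left(x,m \right)} = - 3 x^{2}$ ($j{\left(x,m \right)} = - 3 x x = - 3 x^{2}$)
$f{\left(n,J \right)} = J n$
$\left(K{\left(15 \right)} + T\right) f{\left(j{\left(-2,-4 \right)} - -9,7 \right)} = \left(15 - 45\right) 7 \left(- 3 \left(-2\right)^{2} - -9\right) = - 30 \cdot 7 \left(\left(-3\right) 4 + 9\right) = - 30 \cdot 7 \left(-12 + 9\right) = - 30 \cdot 7 \left(-3\right) = \left(-30\right) \left(-21\right) = 630$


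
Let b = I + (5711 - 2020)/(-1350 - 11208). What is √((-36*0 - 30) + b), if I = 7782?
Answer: 5*√48898805046/12558 ≈ 88.044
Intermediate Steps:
b = 97722665/12558 (b = 7782 + (5711 - 2020)/(-1350 - 11208) = 7782 + 3691/(-12558) = 7782 + 3691*(-1/12558) = 7782 - 3691/12558 = 97722665/12558 ≈ 7781.7)
√((-36*0 - 30) + b) = √((-36*0 - 30) + 97722665/12558) = √((0 - 30) + 97722665/12558) = √(-30 + 97722665/12558) = √(97345925/12558) = 5*√48898805046/12558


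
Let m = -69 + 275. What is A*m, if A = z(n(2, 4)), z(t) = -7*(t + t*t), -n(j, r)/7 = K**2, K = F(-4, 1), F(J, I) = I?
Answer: -60564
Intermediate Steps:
K = 1
n(j, r) = -7 (n(j, r) = -7*1**2 = -7*1 = -7)
z(t) = -7*t - 7*t**2 (z(t) = -7*(t + t**2) = -7*t - 7*t**2)
A = -294 (A = -7*(-7)*(1 - 7) = -7*(-7)*(-6) = -294)
m = 206
A*m = -294*206 = -60564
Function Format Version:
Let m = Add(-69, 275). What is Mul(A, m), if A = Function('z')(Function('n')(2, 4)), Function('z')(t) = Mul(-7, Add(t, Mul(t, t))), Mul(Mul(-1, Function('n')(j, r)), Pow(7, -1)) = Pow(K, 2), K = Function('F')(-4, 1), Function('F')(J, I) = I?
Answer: -60564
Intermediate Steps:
K = 1
Function('n')(j, r) = -7 (Function('n')(j, r) = Mul(-7, Pow(1, 2)) = Mul(-7, 1) = -7)
Function('z')(t) = Add(Mul(-7, t), Mul(-7, Pow(t, 2))) (Function('z')(t) = Mul(-7, Add(t, Pow(t, 2))) = Add(Mul(-7, t), Mul(-7, Pow(t, 2))))
A = -294 (A = Mul(-7, -7, Add(1, -7)) = Mul(-7, -7, -6) = -294)
m = 206
Mul(A, m) = Mul(-294, 206) = -60564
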